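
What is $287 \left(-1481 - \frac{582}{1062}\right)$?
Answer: $- \frac{75261158}{177} \approx -4.252 \cdot 10^{5}$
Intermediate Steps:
$287 \left(-1481 - \frac{582}{1062}\right) = 287 \left(-1481 - \frac{97}{177}\right) = 287 \left(- \frac{262234}{177}\right) = - \frac{75261158}{177}$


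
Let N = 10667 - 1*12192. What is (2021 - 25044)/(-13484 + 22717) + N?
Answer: -2014764/1319 ≈ -1527.5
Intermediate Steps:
N = -1525 (N = 10667 - 12192 = -1525)
(2021 - 25044)/(-13484 + 22717) + N = (2021 - 25044)/(-13484 + 22717) - 1525 = -23023/9233 - 1525 = -23023*1/9233 - 1525 = -3289/1319 - 1525 = -2014764/1319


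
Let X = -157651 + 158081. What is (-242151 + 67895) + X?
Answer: -173826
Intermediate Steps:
X = 430
(-242151 + 67895) + X = (-242151 + 67895) + 430 = -174256 + 430 = -173826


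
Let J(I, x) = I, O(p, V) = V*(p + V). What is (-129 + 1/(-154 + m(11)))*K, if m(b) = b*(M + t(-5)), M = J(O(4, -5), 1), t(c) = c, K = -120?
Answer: 1192020/77 ≈ 15481.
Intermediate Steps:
O(p, V) = V*(V + p)
M = 5 (M = -5*(-5 + 4) = -5*(-1) = 5)
m(b) = 0 (m(b) = b*(5 - 5) = b*0 = 0)
(-129 + 1/(-154 + m(11)))*K = (-129 + 1/(-154 + 0))*(-120) = (-129 + 1/(-154))*(-120) = (-129 - 1/154)*(-120) = -19867/154*(-120) = 1192020/77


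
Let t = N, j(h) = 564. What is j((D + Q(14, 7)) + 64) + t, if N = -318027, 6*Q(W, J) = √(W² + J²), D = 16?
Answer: -317463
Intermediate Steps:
Q(W, J) = √(J² + W²)/6 (Q(W, J) = √(W² + J²)/6 = √(J² + W²)/6)
t = -318027
j((D + Q(14, 7)) + 64) + t = 564 - 318027 = -317463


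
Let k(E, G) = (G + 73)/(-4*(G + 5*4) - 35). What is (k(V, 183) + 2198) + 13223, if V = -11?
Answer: 13061331/847 ≈ 15421.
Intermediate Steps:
k(E, G) = (73 + G)/(-115 - 4*G) (k(E, G) = (73 + G)/(-4*(G + 20) - 35) = (73 + G)/(-4*(20 + G) - 35) = (73 + G)/((-80 - 4*G) - 35) = (73 + G)/(-115 - 4*G))
(k(V, 183) + 2198) + 13223 = ((-73 - 1*183)/(115 + 4*183) + 2198) + 13223 = ((-73 - 183)/(115 + 732) + 2198) + 13223 = (-256/847 + 2198) + 13223 = 1861450/847 + 13223 = 13061331/847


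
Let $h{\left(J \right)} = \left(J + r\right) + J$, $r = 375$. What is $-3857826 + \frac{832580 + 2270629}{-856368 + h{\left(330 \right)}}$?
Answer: $- \frac{366636554363}{95037} \approx -3.8578 \cdot 10^{6}$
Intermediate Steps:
$h{\left(J \right)} = 375 + 2 J$ ($h{\left(J \right)} = \left(J + 375\right) + J = \left(375 + J\right) + J = 375 + 2 J$)
$-3857826 + \frac{832580 + 2270629}{-856368 + h{\left(330 \right)}} = -3857826 + \frac{832580 + 2270629}{-856368 + \left(375 + 2 \cdot 330\right)} = -3857826 + \frac{3103209}{-856368 + \left(375 + 660\right)} = -3857826 + \frac{3103209}{-856368 + 1035} = -3857826 + \frac{3103209}{-855333} = -3857826 + 3103209 \left(- \frac{1}{855333}\right) = -3857826 - \frac{344801}{95037} = - \frac{366636554363}{95037}$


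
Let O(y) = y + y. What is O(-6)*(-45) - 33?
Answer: 507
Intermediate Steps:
O(y) = 2*y
O(-6)*(-45) - 33 = (2*(-6))*(-45) - 33 = -12*(-45) - 33 = 540 - 33 = 507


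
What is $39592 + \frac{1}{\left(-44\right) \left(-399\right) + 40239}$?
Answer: $\frac{2288219641}{57795} \approx 39592.0$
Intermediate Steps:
$39592 + \frac{1}{\left(-44\right) \left(-399\right) + 40239} = 39592 + \frac{1}{17556 + 40239} = 39592 + \frac{1}{57795} = \frac{2288219641}{57795}$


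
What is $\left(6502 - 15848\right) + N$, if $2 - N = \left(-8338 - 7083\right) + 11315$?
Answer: $-5238$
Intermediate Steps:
$N = 4108$ ($N = 2 - \left(\left(-8338 - 7083\right) + 11315\right) = 2 - \left(-15421 + 11315\right) = 2 - -4106 = 2 + 4106 = 4108$)
$\left(6502 - 15848\right) + N = \left(6502 - 15848\right) + 4108 = -9346 + 4108 = -5238$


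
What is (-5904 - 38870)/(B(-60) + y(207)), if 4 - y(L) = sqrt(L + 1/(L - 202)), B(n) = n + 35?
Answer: 671610/167 - 89548*sqrt(1295)/1169 ≈ 1265.0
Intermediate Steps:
B(n) = 35 + n
y(L) = 4 - sqrt(L + 1/(-202 + L)) (y(L) = 4 - sqrt(L + 1/(L - 202)) = 4 - sqrt(L + 1/(-202 + L)))
(-5904 - 38870)/(B(-60) + y(207)) = (-5904 - 38870)/((35 - 60) + (4 - sqrt((1 + 207*(-202 + 207))/(-202 + 207)))) = -44774/(-25 + (4 - sqrt((1 + 207*5)/5))) = -44774/(-25 + (4 - sqrt((1 + 1035)/5))) = -44774/(-25 + (4 - sqrt((1/5)*1036))) = -44774/(-25 + (4 - sqrt(1036/5))) = -44774/(-25 + (4 - 2*sqrt(1295)/5)) = -44774/(-21 - 2*sqrt(1295)/5)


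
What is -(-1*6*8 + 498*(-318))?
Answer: 158412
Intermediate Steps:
-(-1*6*8 + 498*(-318)) = -(-6*8 - 158364) = -(-48 - 158364) = -1*(-158412) = 158412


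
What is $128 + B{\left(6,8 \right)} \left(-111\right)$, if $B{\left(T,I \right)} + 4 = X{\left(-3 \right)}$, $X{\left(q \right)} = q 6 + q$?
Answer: $2903$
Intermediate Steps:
$X{\left(q \right)} = 7 q$ ($X{\left(q \right)} = 6 q + q = 7 q$)
$B{\left(T,I \right)} = -25$ ($B{\left(T,I \right)} = -4 + 7 \left(-3\right) = -4 - 21 = -25$)
$128 + B{\left(6,8 \right)} \left(-111\right) = 128 - -2775 = 128 + 2775 = 2903$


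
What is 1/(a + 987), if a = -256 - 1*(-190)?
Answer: 1/921 ≈ 0.0010858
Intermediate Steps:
a = -66 (a = -256 + 190 = -66)
1/(a + 987) = 1/(-66 + 987) = 1/921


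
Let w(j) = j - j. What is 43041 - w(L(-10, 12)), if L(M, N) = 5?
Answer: 43041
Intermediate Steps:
w(j) = 0
43041 - w(L(-10, 12)) = 43041 - 1*0 = 43041 + 0 = 43041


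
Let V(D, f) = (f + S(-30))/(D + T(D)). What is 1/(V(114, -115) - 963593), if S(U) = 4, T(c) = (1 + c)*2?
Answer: -344/331476103 ≈ -1.0378e-6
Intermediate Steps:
T(c) = 2 + 2*c
V(D, f) = (4 + f)/(2 + 3*D) (V(D, f) = (f + 4)/(D + (2 + 2*D)) = (4 + f)/(2 + 3*D))
1/(V(114, -115) - 963593) = 1/((4 - 115)/(2 + 3*114) - 963593) = 1/(-111/(2 + 342) - 963593) = 1/(-111/344 - 963593) = 1/(-331476103/344) = -344/331476103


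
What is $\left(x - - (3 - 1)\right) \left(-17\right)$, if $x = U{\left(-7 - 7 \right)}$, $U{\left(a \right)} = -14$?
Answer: $204$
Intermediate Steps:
$x = -14$
$\left(x - - (3 - 1)\right) \left(-17\right) = \left(-14 - - (3 - 1)\right) \left(-17\right) = \left(-14 - \left(-1\right) 2\right) \left(-17\right) = \left(-14 - -2\right) \left(-17\right) = \left(-14 + 2\right) \left(-17\right) = \left(-12\right) \left(-17\right) = 204$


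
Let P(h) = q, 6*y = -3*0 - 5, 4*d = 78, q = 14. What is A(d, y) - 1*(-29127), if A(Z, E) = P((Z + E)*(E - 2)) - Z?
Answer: 58243/2 ≈ 29122.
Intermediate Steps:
d = 39/2 (d = (¼)*78 = 39/2 ≈ 19.500)
y = -⅚ (y = (-3*0 - 5)/6 = (0 - 5)/6 = (⅙)*(-5) = -⅚ ≈ -0.83333)
P(h) = 14
A(Z, E) = 14 - Z
A(d, y) - 1*(-29127) = (14 - 1*39/2) - 1*(-29127) = (14 - 39/2) + 29127 = -11/2 + 29127 = 58243/2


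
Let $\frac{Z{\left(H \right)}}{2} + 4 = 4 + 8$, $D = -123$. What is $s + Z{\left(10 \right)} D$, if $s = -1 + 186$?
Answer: $-1783$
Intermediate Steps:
$Z{\left(H \right)} = 16$ ($Z{\left(H \right)} = -8 + 2 \left(4 + 8\right) = -8 + 2 \cdot 12 = -8 + 24 = 16$)
$s = 185$
$s + Z{\left(10 \right)} D = 185 + 16 \left(-123\right) = 185 - 1968 = -1783$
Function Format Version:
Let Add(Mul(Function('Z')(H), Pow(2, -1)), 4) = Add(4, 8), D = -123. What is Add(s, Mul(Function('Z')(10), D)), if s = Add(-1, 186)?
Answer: -1783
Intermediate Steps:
Function('Z')(H) = 16 (Function('Z')(H) = Add(-8, Mul(2, Add(4, 8))) = Add(-8, Mul(2, 12)) = Add(-8, 24) = 16)
s = 185
Add(s, Mul(Function('Z')(10), D)) = Add(185, Mul(16, -123)) = Add(185, -1968) = -1783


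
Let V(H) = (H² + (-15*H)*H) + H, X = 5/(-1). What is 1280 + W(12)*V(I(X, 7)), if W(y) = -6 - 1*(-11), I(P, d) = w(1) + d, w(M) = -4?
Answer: 665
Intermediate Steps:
X = -5 (X = 5*(-1) = -5)
I(P, d) = -4 + d
W(y) = 5 (W(y) = -6 + 11 = 5)
V(H) = H - 14*H² (V(H) = (H² - 15*H²) + H = -14*H² + H = H - 14*H²)
1280 + W(12)*V(I(X, 7)) = 1280 + 5*((-4 + 7)*(1 - 14*(-4 + 7))) = 1280 + 5*(3*(1 - 14*3)) = 1280 + 5*(3*(1 - 42)) = 1280 + 5*(3*(-41)) = 1280 + 5*(-123) = 1280 - 615 = 665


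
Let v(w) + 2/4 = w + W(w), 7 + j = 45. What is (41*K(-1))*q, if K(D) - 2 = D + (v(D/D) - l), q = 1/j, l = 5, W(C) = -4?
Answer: -615/76 ≈ -8.0921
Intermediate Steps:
j = 38 (j = -7 + 45 = 38)
v(w) = -9/2 + w (v(w) = -1/2 + (w - 4) = -1/2 + (-4 + w) = -9/2 + w)
q = 1/38 ≈ 0.026316
K(D) = -13/2 + D (K(D) = 2 + (D + ((-9/2 + D/D) - 1*5)) = 2 + (D + ((-9/2 + 1) - 5)) = 2 + (D + (-7/2 - 5)) = 2 + (D - 17/2) = 2 + (-17/2 + D) = -13/2 + D)
(41*K(-1))*q = (41*(-13/2 - 1))*(1/38) = (41*(-15/2))*(1/38) = -615/2*1/38 = -615/76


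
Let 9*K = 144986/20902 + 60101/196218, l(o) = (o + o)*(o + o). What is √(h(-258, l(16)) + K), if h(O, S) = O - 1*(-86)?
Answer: I*√719921414291591289778/2050674318 ≈ 13.084*I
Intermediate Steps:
l(o) = 4*o² (l(o) = (2*o)*(2*o) = 4*o²)
h(O, S) = 86 + O (h(O, S) = O + 86 = 86 + O)
K = 14852547025/18456068862 (K = (144986/20902 + 60101/196218)/9 = (144986*(1/20902) + 60101*(1/196218))/9 = (72493/10451 + 60101/196218)/9 = (⅑)*(14852547025/2050674318) = 14852547025/18456068862 ≈ 0.80475)
√(h(-258, l(16)) + K) = √((86 - 258) + 14852547025/18456068862) = √(-172 + 14852547025/18456068862) = √(-3159591297239/18456068862) = I*√719921414291591289778/2050674318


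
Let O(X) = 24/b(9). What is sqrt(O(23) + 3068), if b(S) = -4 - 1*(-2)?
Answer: 4*sqrt(191) ≈ 55.281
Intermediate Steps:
b(S) = -2 (b(S) = -4 + 2 = -2)
O(X) = -12 (O(X) = 24/(-2) = 24*(-1/2) = -12)
sqrt(O(23) + 3068) = sqrt(-12 + 3068) = sqrt(3056) = 4*sqrt(191)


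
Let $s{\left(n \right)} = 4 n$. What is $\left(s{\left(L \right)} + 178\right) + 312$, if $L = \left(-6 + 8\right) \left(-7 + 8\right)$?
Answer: $498$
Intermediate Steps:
$L = 2$ ($L = 2 \cdot 1 = 2$)
$\left(s{\left(L \right)} + 178\right) + 312 = \left(4 \cdot 2 + 178\right) + 312 = \left(8 + 178\right) + 312 = 186 + 312 = 498$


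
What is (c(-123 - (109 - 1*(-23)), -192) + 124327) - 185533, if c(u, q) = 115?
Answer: -61091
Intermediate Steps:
(c(-123 - (109 - 1*(-23)), -192) + 124327) - 185533 = (115 + 124327) - 185533 = 124442 - 185533 = -61091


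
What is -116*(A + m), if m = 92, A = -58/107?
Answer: -1135176/107 ≈ -10609.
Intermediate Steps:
A = -58/107 (A = -58*1/107 = -58/107 ≈ -0.54206)
-116*(A + m) = -116*(-58/107 + 92) = -116*9786/107 = -1135176/107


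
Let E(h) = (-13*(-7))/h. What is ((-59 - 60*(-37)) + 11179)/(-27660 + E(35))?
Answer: -66700/138287 ≈ -0.48233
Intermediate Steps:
E(h) = 91/h
((-59 - 60*(-37)) + 11179)/(-27660 + E(35)) = ((-59 - 60*(-37)) + 11179)/(-27660 + 91/35) = ((-59 + 2220) + 11179)/(-27660 + 91*(1/35)) = (2161 + 11179)/(-27660 + 13/5) = 13340/(-138287/5) = 13340*(-5/138287) = -66700/138287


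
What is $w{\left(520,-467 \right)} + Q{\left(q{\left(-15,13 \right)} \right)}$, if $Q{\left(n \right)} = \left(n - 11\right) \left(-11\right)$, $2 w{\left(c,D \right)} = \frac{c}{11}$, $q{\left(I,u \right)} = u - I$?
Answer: $- \frac{1797}{11} \approx -163.36$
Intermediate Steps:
$w{\left(c,D \right)} = \frac{c}{22}$ ($w{\left(c,D \right)} = \frac{c \frac{1}{11}}{2} = \frac{\frac{1}{11} c}{2} = \frac{c}{22}$)
$Q{\left(n \right)} = 121 - 11 n$ ($Q{\left(n \right)} = \left(-11 + n\right) \left(-11\right) = 121 - 11 n$)
$w{\left(520,-467 \right)} + Q{\left(q{\left(-15,13 \right)} \right)} = \frac{1}{22} \cdot 520 + \left(121 - 11 \left(13 - -15\right)\right) = \frac{260}{11} + \left(121 - 11 \left(13 + 15\right)\right) = \frac{260}{11} + \left(121 - 308\right) = \frac{260}{11} - 187 = - \frac{1797}{11}$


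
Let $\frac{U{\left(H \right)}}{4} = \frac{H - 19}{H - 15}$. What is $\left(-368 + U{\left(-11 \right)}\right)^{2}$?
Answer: $\frac{22316176}{169} \approx 1.3205 \cdot 10^{5}$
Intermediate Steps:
$U{\left(H \right)} = \frac{4 \left(-19 + H\right)}{-15 + H}$ ($U{\left(H \right)} = 4 \frac{H - 19}{H - 15} = 4 \frac{-19 + H}{-15 + H} = \frac{4 \left(-19 + H\right)}{-15 + H}$)
$\left(-368 + U{\left(-11 \right)}\right)^{2} = \left(-368 + \frac{4 \left(-19 - 11\right)}{-15 - 11}\right)^{2} = \left(-368 + 4 \frac{1}{-26} \left(-30\right)\right)^{2} = \left(-368 + 4 \left(- \frac{1}{26}\right) \left(-30\right)\right)^{2} = \left(-368 + \frac{60}{13}\right)^{2} = \left(- \frac{4724}{13}\right)^{2} = \frac{22316176}{169}$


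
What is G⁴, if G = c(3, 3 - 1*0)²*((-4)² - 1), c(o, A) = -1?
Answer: 50625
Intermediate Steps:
G = 15 (G = (-1)²*((-4)² - 1) = 1*(16 - 1) = 1*15 = 15)
G⁴ = 15⁴ = 50625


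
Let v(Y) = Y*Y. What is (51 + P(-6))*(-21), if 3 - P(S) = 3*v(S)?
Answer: 1134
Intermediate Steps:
v(Y) = Y**2
P(S) = 3 - 3*S**2
(51 + P(-6))*(-21) = (51 + (3 - 3*(-6)**2))*(-21) = (51 + (3 - 3*36))*(-21) = (51 + (3 - 108))*(-21) = (51 - 105)*(-21) = -54*(-21) = 1134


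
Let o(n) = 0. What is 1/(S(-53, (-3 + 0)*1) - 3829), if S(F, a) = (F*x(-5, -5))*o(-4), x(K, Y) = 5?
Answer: -1/3829 ≈ -0.00026116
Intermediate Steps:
S(F, a) = 0 (S(F, a) = (F*5)*0 = (5*F)*0 = 0)
1/(S(-53, (-3 + 0)*1) - 3829) = 1/(0 - 3829) = 1/(-3829) = -1/3829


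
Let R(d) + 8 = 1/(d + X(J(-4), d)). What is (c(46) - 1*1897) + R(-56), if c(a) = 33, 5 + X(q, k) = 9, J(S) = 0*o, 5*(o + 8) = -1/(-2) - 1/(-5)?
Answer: -97345/52 ≈ -1872.0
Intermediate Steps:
o = -393/50 (o = -8 + (-1/(-2) - 1/(-5))/5 = -8 + (-1*(-½) - 1*(-⅕))/5 = -8 + (½ + ⅕)/5 = -8 + (⅕)*(7/10) = -8 + 7/50 = -393/50 ≈ -7.8600)
J(S) = 0 (J(S) = 0*(-393/50) = 0)
X(q, k) = 4 (X(q, k) = -5 + 9 = 4)
R(d) = -8 + 1/(4 + d) (R(d) = -8 + 1/(d + 4) = -8 + 1/(4 + d))
(c(46) - 1*1897) + R(-56) = (33 - 1*1897) + (-31 - 8*(-56))/(4 - 56) = (33 - 1897) + (-31 + 448)/(-52) = -1864 - 1/52*417 = -1864 - 417/52 = -97345/52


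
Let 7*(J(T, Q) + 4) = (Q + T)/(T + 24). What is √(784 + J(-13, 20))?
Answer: √94391/11 ≈ 27.930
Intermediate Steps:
J(T, Q) = -4 + (Q + T)/(7*(24 + T)) (J(T, Q) = -4 + ((Q + T)/(T + 24))/7 = -4 + ((Q + T)/(24 + T))/7 = -4 + (Q + T)/(7*(24 + T)))
√(784 + J(-13, 20)) = √(784 + (-672 + 20 - 27*(-13))/(7*(24 - 13))) = √(784 + (⅐)*(-672 + 20 + 351)/11) = √(784 + (⅐)*(1/11)*(-301)) = √(784 - 43/11) = √(8581/11) = √94391/11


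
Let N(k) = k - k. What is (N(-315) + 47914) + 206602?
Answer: 254516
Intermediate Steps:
N(k) = 0
(N(-315) + 47914) + 206602 = (0 + 47914) + 206602 = 47914 + 206602 = 254516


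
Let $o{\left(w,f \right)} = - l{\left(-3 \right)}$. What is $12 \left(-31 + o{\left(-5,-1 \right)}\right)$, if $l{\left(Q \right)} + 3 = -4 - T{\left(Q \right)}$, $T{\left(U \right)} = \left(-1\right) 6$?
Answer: $-360$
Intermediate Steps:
$T{\left(U \right)} = -6$
$l{\left(Q \right)} = -1$ ($l{\left(Q \right)} = -3 - -2 = -3 + \left(-4 + 6\right) = -3 + 2 = -1$)
$o{\left(w,f \right)} = 1$ ($o{\left(w,f \right)} = \left(-1\right) \left(-1\right) = 1$)
$12 \left(-31 + o{\left(-5,-1 \right)}\right) = 12 \left(-31 + 1\right) = 12 \left(-30\right) = -360$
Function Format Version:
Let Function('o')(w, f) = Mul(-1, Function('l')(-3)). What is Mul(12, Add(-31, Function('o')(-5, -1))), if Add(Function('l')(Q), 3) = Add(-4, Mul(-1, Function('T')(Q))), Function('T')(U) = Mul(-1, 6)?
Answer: -360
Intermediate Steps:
Function('T')(U) = -6
Function('l')(Q) = -1 (Function('l')(Q) = Add(-3, Add(-4, Mul(-1, -6))) = Add(-3, Add(-4, 6)) = Add(-3, 2) = -1)
Function('o')(w, f) = 1 (Function('o')(w, f) = Mul(-1, -1) = 1)
Mul(12, Add(-31, Function('o')(-5, -1))) = Mul(12, Add(-31, 1)) = Mul(12, -30) = -360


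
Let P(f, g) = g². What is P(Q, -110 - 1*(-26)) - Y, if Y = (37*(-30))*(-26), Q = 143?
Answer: -21804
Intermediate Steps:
Y = 28860 (Y = -1110*(-26) = 28860)
P(Q, -110 - 1*(-26)) - Y = (-110 - 1*(-26))² - 1*28860 = (-110 + 26)² - 28860 = (-84)² - 28860 = 7056 - 28860 = -21804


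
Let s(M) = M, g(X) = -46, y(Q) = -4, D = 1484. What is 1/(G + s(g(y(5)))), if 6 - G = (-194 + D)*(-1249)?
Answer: 1/1611170 ≈ 6.2067e-7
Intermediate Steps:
G = 1611216 (G = 6 - (-194 + 1484)*(-1249) = 6 - 1290*(-1249) = 6 - 1*(-1611210) = 6 + 1611210 = 1611216)
1/(G + s(g(y(5)))) = 1/(1611216 - 46) = 1/1611170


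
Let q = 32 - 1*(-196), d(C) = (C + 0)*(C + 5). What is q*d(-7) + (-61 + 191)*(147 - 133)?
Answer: 5012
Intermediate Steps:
d(C) = C*(5 + C)
q = 228 (q = 32 + 196 = 228)
q*d(-7) + (-61 + 191)*(147 - 133) = 228*(-7*(5 - 7)) + (-61 + 191)*(147 - 133) = 228*(-7*(-2)) + 130*14 = 228*14 + 1820 = 3192 + 1820 = 5012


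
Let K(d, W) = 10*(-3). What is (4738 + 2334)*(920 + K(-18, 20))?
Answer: 6294080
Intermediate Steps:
K(d, W) = -30
(4738 + 2334)*(920 + K(-18, 20)) = (4738 + 2334)*(920 - 30) = 7072*890 = 6294080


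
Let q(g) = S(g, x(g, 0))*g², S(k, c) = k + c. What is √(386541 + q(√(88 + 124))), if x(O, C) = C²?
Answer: √(386541 + 424*√53) ≈ 624.20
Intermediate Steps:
S(k, c) = c + k
q(g) = g³ (q(g) = (0² + g)*g² = (0 + g)*g² = g*g² = g³)
√(386541 + q(√(88 + 124))) = √(386541 + (√(88 + 124))³) = √(386541 + (√212)³) = √(386541 + (2*√53)³) = √(386541 + 424*√53)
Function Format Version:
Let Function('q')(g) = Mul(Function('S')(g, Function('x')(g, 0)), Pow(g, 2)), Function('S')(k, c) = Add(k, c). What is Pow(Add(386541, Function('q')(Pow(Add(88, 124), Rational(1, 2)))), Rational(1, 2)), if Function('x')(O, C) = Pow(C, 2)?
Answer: Pow(Add(386541, Mul(424, Pow(53, Rational(1, 2)))), Rational(1, 2)) ≈ 624.20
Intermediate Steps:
Function('S')(k, c) = Add(c, k)
Function('q')(g) = Pow(g, 3) (Function('q')(g) = Mul(Add(Pow(0, 2), g), Pow(g, 2)) = Mul(Add(0, g), Pow(g, 2)) = Mul(g, Pow(g, 2)) = Pow(g, 3))
Pow(Add(386541, Function('q')(Pow(Add(88, 124), Rational(1, 2)))), Rational(1, 2)) = Pow(Add(386541, Pow(Pow(Add(88, 124), Rational(1, 2)), 3)), Rational(1, 2)) = Pow(Add(386541, Pow(Pow(212, Rational(1, 2)), 3)), Rational(1, 2)) = Pow(Add(386541, Pow(Mul(2, Pow(53, Rational(1, 2))), 3)), Rational(1, 2)) = Pow(Add(386541, Mul(424, Pow(53, Rational(1, 2)))), Rational(1, 2))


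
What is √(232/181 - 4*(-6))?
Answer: 4*√51766/181 ≈ 5.0281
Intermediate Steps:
√(232/181 - 4*(-6)) = √(232*(1/181) + 24) = √(232/181 + 24) = √(4576/181) = 4*√51766/181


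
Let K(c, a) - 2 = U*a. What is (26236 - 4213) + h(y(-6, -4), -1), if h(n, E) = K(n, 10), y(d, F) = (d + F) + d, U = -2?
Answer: 22005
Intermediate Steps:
K(c, a) = 2 - 2*a
y(d, F) = F + 2*d (y(d, F) = (F + d) + d = F + 2*d)
h(n, E) = -18 (h(n, E) = 2 - 2*10 = 2 - 20 = -18)
(26236 - 4213) + h(y(-6, -4), -1) = (26236 - 4213) - 18 = 22023 - 18 = 22005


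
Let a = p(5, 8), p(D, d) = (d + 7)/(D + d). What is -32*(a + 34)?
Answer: -14624/13 ≈ -1124.9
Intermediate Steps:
p(D, d) = (7 + d)/(D + d)
a = 15/13 (a = (7 + 8)/(5 + 8) = 15/13 ≈ 1.1538)
-32*(a + 34) = -32*(15/13 + 34) = -32*457/13 = -14624/13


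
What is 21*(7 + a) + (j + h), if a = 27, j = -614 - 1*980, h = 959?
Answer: 79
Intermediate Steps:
j = -1594 (j = -614 - 980 = -1594)
21*(7 + a) + (j + h) = 21*(7 + 27) + (-1594 + 959) = 21*34 - 635 = 714 - 635 = 79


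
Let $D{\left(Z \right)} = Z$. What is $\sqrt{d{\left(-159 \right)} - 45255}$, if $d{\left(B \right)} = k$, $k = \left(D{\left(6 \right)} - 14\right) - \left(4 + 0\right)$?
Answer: $i \sqrt{45267} \approx 212.76 i$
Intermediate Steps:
$k = -12$ ($k = \left(6 - 14\right) - \left(4 + 0\right) = -8 - 4 = -12$)
$d{\left(B \right)} = -12$
$\sqrt{d{\left(-159 \right)} - 45255} = \sqrt{-12 - 45255} = \sqrt{-45267} = i \sqrt{45267}$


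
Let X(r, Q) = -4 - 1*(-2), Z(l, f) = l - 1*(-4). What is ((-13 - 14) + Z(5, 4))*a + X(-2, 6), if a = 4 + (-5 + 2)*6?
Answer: 250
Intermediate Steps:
Z(l, f) = 4 + l (Z(l, f) = l + 4 = 4 + l)
X(r, Q) = -2 (X(r, Q) = -4 + 2 = -2)
a = -14 (a = 4 - 3*6 = 4 - 18 = -14)
((-13 - 14) + Z(5, 4))*a + X(-2, 6) = ((-13 - 14) + (4 + 5))*(-14) - 2 = (-27 + 9)*(-14) - 2 = -18*(-14) - 2 = 252 - 2 = 250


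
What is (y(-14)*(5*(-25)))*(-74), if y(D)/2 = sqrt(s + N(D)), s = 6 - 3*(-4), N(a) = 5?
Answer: 18500*sqrt(23) ≈ 88723.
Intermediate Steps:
s = 18 (s = 6 + 12 = 18)
y(D) = 2*sqrt(23) (y(D) = 2*sqrt(18 + 5) = 2*sqrt(23))
(y(-14)*(5*(-25)))*(-74) = ((2*sqrt(23))*(5*(-25)))*(-74) = ((2*sqrt(23))*(-125))*(-74) = -250*sqrt(23)*(-74) = 18500*sqrt(23)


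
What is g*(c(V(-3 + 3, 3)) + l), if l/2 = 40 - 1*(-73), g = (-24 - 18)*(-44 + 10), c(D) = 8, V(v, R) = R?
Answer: 334152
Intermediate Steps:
g = 1428 (g = -42*(-34) = 1428)
l = 226 (l = 2*(40 - 1*(-73)) = 2*(40 + 73) = 2*113 = 226)
g*(c(V(-3 + 3, 3)) + l) = 1428*(8 + 226) = 1428*234 = 334152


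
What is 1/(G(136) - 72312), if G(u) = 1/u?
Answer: -136/9834431 ≈ -1.3829e-5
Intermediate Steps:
1/(G(136) - 72312) = 1/(1/136 - 72312) = 1/(-9834431/136) = -136/9834431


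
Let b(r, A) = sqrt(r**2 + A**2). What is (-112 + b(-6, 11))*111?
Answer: -12432 + 111*sqrt(157) ≈ -11041.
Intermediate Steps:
b(r, A) = sqrt(A**2 + r**2)
(-112 + b(-6, 11))*111 = (-112 + sqrt(11**2 + (-6)**2))*111 = (-112 + sqrt(121 + 36))*111 = (-112 + sqrt(157))*111 = -12432 + 111*sqrt(157)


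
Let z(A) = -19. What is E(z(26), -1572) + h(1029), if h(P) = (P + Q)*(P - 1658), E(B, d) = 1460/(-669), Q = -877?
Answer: -63963212/669 ≈ -95610.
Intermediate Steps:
E(B, d) = -1460/669 (E(B, d) = 1460*(-1/669) = -1460/669)
h(P) = (-1658 + P)*(-877 + P) (h(P) = (P - 877)*(P - 1658) = (-877 + P)*(-1658 + P) = (-1658 + P)*(-877 + P))
E(z(26), -1572) + h(1029) = -1460/669 + (1454066 + 1029² - 2535*1029) = -1460/669 + (1454066 + 1058841 - 2608515) = -1460/669 - 95608 = -63963212/669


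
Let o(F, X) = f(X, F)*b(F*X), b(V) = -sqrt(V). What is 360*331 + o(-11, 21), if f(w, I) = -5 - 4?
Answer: 119160 + 9*I*sqrt(231) ≈ 1.1916e+5 + 136.79*I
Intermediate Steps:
f(w, I) = -9
o(F, X) = 9*sqrt(F*X) (o(F, X) = -(-9)*sqrt(F*X) = 9*sqrt(F*X))
360*331 + o(-11, 21) = 360*331 + 9*sqrt(-11*21) = 119160 + 9*sqrt(-231) = 119160 + 9*(I*sqrt(231)) = 119160 + 9*I*sqrt(231)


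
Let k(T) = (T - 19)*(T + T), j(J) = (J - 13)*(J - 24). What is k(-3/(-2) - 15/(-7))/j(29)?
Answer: -2193/1568 ≈ -1.3986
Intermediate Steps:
j(J) = (-24 + J)*(-13 + J) (j(J) = (-13 + J)*(-24 + J) = (-24 + J)*(-13 + J))
k(T) = 2*T*(-19 + T) (k(T) = (-19 + T)*(2*T) = 2*T*(-19 + T))
k(-3/(-2) - 15/(-7))/j(29) = (2*(-3/(-2) - 15/(-7))*(-19 + (-3/(-2) - 15/(-7))))/(312 + 29² - 37*29) = (2*(-3*(-½) - 15*(-⅐))*(-19 + (-3*(-½) - 15*(-⅐))))/(312 + 841 - 1073) = (2*(3/2 + 15/7)*(-19 + (3/2 + 15/7)))/80 = (2*(51/14)*(-19 + 51/14))*(1/80) = (2*(51/14)*(-215/14))*(1/80) = -10965/98*1/80 = -2193/1568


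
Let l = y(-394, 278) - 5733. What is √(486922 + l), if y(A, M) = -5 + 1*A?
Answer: √480790 ≈ 693.39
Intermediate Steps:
y(A, M) = -5 + A
l = -6132 (l = (-5 - 394) - 5733 = -399 - 5733 = -6132)
√(486922 + l) = √(486922 - 6132) = √480790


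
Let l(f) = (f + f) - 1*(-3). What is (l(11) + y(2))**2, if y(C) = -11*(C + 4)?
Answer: 1681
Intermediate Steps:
y(C) = -44 - 11*C (y(C) = -11*(4 + C) = -44 - 11*C)
l(f) = 3 + 2*f (l(f) = 2*f + 3 = 3 + 2*f)
(l(11) + y(2))**2 = ((3 + 2*11) + (-44 - 11*2))**2 = ((3 + 22) + (-44 - 22))**2 = (25 - 66)**2 = (-41)**2 = 1681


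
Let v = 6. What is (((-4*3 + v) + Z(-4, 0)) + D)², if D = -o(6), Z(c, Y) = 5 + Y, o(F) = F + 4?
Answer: 121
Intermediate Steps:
o(F) = 4 + F
D = -10 (D = -(4 + 6) = -1*10 = -10)
(((-4*3 + v) + Z(-4, 0)) + D)² = (((-4*3 + 6) + (5 + 0)) - 10)² = (((-12 + 6) + 5) - 10)² = ((-6 + 5) - 10)² = (-1 - 10)² = (-11)² = 121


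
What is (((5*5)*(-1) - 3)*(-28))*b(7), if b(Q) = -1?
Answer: -784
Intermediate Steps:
(((5*5)*(-1) - 3)*(-28))*b(7) = (((5*5)*(-1) - 3)*(-28))*(-1) = ((25*(-1) - 3)*(-28))*(-1) = ((-25 - 3)*(-28))*(-1) = -28*(-28)*(-1) = 784*(-1) = -784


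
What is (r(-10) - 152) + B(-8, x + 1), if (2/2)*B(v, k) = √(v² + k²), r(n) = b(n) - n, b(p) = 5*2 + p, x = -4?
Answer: -142 + √73 ≈ -133.46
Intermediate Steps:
b(p) = 10 + p
r(n) = 10 (r(n) = (10 + n) - n = 10)
B(v, k) = √(k² + v²) (B(v, k) = √(v² + k²) = √(k² + v²))
(r(-10) - 152) + B(-8, x + 1) = (10 - 152) + √((-4 + 1)² + (-8)²) = -142 + √((-3)² + 64) = -142 + √(9 + 64) = -142 + √73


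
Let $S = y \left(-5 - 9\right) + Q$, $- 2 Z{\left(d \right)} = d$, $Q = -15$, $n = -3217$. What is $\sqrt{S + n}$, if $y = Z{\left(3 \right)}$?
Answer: $13 i \sqrt{19} \approx 56.666 i$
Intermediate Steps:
$Z{\left(d \right)} = - \frac{d}{2}$
$y = - \frac{3}{2}$ ($y = \left(- \frac{1}{2}\right) 3 = - \frac{3}{2} \approx -1.5$)
$S = 6$ ($S = - \frac{3 \left(-5 - 9\right)}{2} - 15 = \left(- \frac{3}{2}\right) \left(-14\right) - 15 = 21 - 15 = 6$)
$\sqrt{S + n} = \sqrt{6 - 3217} = \sqrt{-3211} = 13 i \sqrt{19}$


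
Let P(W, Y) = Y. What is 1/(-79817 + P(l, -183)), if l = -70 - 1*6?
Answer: -1/80000 ≈ -1.2500e-5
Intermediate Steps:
l = -76 (l = -70 - 6 = -76)
1/(-79817 + P(l, -183)) = 1/(-79817 - 183) = 1/(-80000) = -1/80000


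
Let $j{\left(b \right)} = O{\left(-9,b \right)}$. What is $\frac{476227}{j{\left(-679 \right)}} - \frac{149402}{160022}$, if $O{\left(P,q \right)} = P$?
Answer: $- \frac{38104070806}{720099} \approx -52915.0$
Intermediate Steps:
$j{\left(b \right)} = -9$
$\frac{476227}{j{\left(-679 \right)}} - \frac{149402}{160022} = \frac{476227}{-9} - \frac{149402}{160022} = 476227 \left(- \frac{1}{9}\right) - \frac{74701}{80011} = - \frac{476227}{9} - \frac{74701}{80011} = - \frac{38104070806}{720099}$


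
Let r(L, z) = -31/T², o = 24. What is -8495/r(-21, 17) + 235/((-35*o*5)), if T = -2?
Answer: 28541743/26040 ≈ 1096.1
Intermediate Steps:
r(L, z) = -31/4 (r(L, z) = -31/((-2)²) = -31/4)
-8495/r(-21, 17) + 235/((-35*o*5)) = -8495/(-31/4) + 235/((-35*24*5)) = -8495*(-4/31) + 235/((-840*5)) = 33980/31 + 235/(-4200) = 33980/31 + 235*(-1/4200) = 33980/31 - 47/840 = 28541743/26040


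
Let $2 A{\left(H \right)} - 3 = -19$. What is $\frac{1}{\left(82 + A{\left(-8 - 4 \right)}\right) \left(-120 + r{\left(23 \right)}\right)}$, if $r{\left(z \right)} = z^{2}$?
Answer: $\frac{1}{30266} \approx 3.304 \cdot 10^{-5}$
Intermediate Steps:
$A{\left(H \right)} = -8$ ($A{\left(H \right)} = \frac{3}{2} + \frac{1}{2} \left(-19\right) = \frac{3}{2} - \frac{19}{2} = -8$)
$\frac{1}{\left(82 + A{\left(-8 - 4 \right)}\right) \left(-120 + r{\left(23 \right)}\right)} = \frac{1}{\left(82 - 8\right) \left(-120 + 23^{2}\right)} = \frac{1}{74 \left(-120 + 529\right)} = \frac{1}{74 \cdot 409} = \frac{1}{30266}$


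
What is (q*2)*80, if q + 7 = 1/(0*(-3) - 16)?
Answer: -1130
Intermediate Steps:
q = -113/16 (q = -7 + 1/(0*(-3) - 16) = -7 + 1/(0 - 16) = -7 + 1/(-16) = -7 - 1/16 = -113/16 ≈ -7.0625)
(q*2)*80 = -113/16*2*80 = -113/8*80 = -1130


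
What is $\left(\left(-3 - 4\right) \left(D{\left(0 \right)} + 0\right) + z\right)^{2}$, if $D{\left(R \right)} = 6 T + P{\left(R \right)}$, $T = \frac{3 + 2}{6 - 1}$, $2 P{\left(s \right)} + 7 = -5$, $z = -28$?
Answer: $784$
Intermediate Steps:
$P{\left(s \right)} = -6$ ($P{\left(s \right)} = - \frac{7}{2} + \frac{1}{2} \left(-5\right) = - \frac{7}{2} - \frac{5}{2} = -6$)
$T = 1$ ($T = \frac{5}{5} = 5 \cdot \frac{1}{5} = 1$)
$D{\left(R \right)} = 0$ ($D{\left(R \right)} = 6 \cdot 1 - 6 = 6 - 6 = 0$)
$\left(\left(-3 - 4\right) \left(D{\left(0 \right)} + 0\right) + z\right)^{2} = \left(\left(-3 - 4\right) \left(0 + 0\right) - 28\right)^{2} = \left(\left(-7\right) 0 - 28\right)^{2} = \left(0 - 28\right)^{2} = \left(-28\right)^{2} = 784$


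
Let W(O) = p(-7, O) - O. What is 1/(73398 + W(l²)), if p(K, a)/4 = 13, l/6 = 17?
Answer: 1/63046 ≈ 1.5861e-5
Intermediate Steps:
l = 102 (l = 6*17 = 102)
p(K, a) = 52 (p(K, a) = 4*13 = 52)
W(O) = 52 - O
1/(73398 + W(l²)) = 1/(73398 + (52 - 1*102²)) = 1/(73398 + (52 - 1*10404)) = 1/(73398 + (52 - 10404)) = 1/(73398 - 10352) = 1/63046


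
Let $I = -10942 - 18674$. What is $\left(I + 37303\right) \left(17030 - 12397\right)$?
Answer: $35613871$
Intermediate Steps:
$I = -29616$
$\left(I + 37303\right) \left(17030 - 12397\right) = \left(-29616 + 37303\right) \left(17030 - 12397\right) = 7687 \cdot 4633 = 35613871$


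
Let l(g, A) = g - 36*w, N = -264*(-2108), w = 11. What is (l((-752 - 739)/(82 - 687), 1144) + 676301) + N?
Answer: 745613776/605 ≈ 1.2324e+6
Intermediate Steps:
N = 556512
l(g, A) = -396 + g (l(g, A) = g - 36*11 = g - 1*396 = g - 396 = -396 + g)
(l((-752 - 739)/(82 - 687), 1144) + 676301) + N = ((-396 + (-752 - 739)/(82 - 687)) + 676301) + 556512 = ((-396 - 1491/(-605)) + 676301) + 556512 = ((-396 - 1491*(-1/605)) + 676301) + 556512 = ((-396 + 1491/605) + 676301) + 556512 = (-238089/605 + 676301) + 556512 = 408924016/605 + 556512 = 745613776/605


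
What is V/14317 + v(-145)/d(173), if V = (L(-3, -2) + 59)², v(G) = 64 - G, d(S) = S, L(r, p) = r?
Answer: 3534781/2476841 ≈ 1.4271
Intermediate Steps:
V = 3136 (V = (-3 + 59)² = 56² = 3136)
V/14317 + v(-145)/d(173) = 3136/14317 + (64 - 1*(-145))/173 = 3136*(1/14317) + (64 + 145)*(1/173) = 3136/14317 + 209*(1/173) = 3136/14317 + 209/173 = 3534781/2476841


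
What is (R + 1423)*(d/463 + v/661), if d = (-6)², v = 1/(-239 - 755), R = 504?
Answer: 45578870447/304206742 ≈ 149.83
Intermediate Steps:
v = -1/994 (v = 1/(-994) = -1/994 ≈ -0.0010060)
d = 36
(R + 1423)*(d/463 + v/661) = (504 + 1423)*(36/463 - 1/994/661) = 1927*(36*(1/463) - 1/994*1/661) = 1927*(36/463 - 1/657034) = 1927*(23652761/304206742) = 45578870447/304206742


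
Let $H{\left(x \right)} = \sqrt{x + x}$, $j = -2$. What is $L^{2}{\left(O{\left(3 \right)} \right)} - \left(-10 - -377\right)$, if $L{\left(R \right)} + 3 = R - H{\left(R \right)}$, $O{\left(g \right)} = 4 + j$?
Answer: $-358$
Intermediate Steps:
$H{\left(x \right)} = \sqrt{2} \sqrt{x}$ ($H{\left(x \right)} = \sqrt{2 x} = \sqrt{2} \sqrt{x}$)
$O{\left(g \right)} = 2$ ($O{\left(g \right)} = 4 - 2 = 2$)
$L{\left(R \right)} = -3 + R - \sqrt{2} \sqrt{R}$ ($L{\left(R \right)} = -3 - \left(- R + \sqrt{2} \sqrt{R}\right) = -3 + R - \sqrt{2} \sqrt{R}$)
$L^{2}{\left(O{\left(3 \right)} \right)} - \left(-10 - -377\right) = \left(-3 + 2 - \sqrt{2} \sqrt{2}\right)^{2} - \left(-10 - -377\right) = \left(-3 + 2 - 2\right)^{2} - \left(-10 + 377\right) = \left(-3\right)^{2} - 367 = 9 - 367 = -358$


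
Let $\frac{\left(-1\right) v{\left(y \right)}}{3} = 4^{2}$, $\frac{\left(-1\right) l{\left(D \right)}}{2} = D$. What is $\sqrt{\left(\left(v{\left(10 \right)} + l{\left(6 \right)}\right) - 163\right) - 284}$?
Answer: $13 i \sqrt{3} \approx 22.517 i$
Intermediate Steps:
$l{\left(D \right)} = - 2 D$
$v{\left(y \right)} = -48$ ($v{\left(y \right)} = - 3 \cdot 4^{2} = \left(-3\right) 16 = -48$)
$\sqrt{\left(\left(v{\left(10 \right)} + l{\left(6 \right)}\right) - 163\right) - 284} = \sqrt{\left(\left(-48 - 12\right) - 163\right) - 284} = \sqrt{\left(-60 - 163\right) - 284} = \sqrt{-223 - 284} = \sqrt{-507} = 13 i \sqrt{3}$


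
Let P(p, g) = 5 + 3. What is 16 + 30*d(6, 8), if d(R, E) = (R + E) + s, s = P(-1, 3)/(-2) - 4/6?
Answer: 296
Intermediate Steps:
P(p, g) = 8
s = -14/3 (s = 8/(-2) - 4/6 = 8*(-½) - 4*⅙ = -4 - ⅔ = -14/3 ≈ -4.6667)
d(R, E) = -14/3 + E + R (d(R, E) = (R + E) - 14/3 = (E + R) - 14/3 = -14/3 + E + R)
16 + 30*d(6, 8) = 16 + 30*(-14/3 + 8 + 6) = 16 + 30*(28/3) = 16 + 280 = 296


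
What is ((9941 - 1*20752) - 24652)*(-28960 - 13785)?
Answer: 1515865935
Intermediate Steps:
((9941 - 1*20752) - 24652)*(-28960 - 13785) = ((9941 - 20752) - 24652)*(-42745) = (-10811 - 24652)*(-42745) = -35463*(-42745) = 1515865935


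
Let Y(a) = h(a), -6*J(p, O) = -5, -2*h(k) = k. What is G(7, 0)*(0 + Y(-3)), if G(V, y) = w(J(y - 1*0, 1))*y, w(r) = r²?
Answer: 0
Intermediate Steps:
h(k) = -k/2
J(p, O) = ⅚ (J(p, O) = -⅙*(-5) = ⅚)
Y(a) = -a/2
G(V, y) = 25*y/36 (G(V, y) = (⅚)²*y = 25*y/36)
G(7, 0)*(0 + Y(-3)) = ((25/36)*0)*(0 - ½*(-3)) = 0*(0 + 3/2) = 0*(3/2) = 0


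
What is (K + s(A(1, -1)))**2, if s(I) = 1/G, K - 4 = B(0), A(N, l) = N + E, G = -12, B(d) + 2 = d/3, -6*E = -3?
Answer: 529/144 ≈ 3.6736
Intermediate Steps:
E = 1/2 (E = -1/6*(-3) = 1/2 ≈ 0.50000)
B(d) = -2 + d/3
A(N, l) = 1/2 + N (A(N, l) = N + 1/2 = 1/2 + N)
K = 2 (K = 4 + (-2 + (1/3)*0) = 4 + (-2 + 0) = 4 - 2 = 2)
s(I) = -1/12 (s(I) = 1/(-12) = -1/12)
(K + s(A(1, -1)))**2 = (2 - 1/12)**2 = (23/12)**2 = 529/144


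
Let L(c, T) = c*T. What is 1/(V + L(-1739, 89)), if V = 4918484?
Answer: 1/4763713 ≈ 2.0992e-7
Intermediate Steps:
L(c, T) = T*c
1/(V + L(-1739, 89)) = 1/(4918484 + 89*(-1739)) = 1/(4918484 - 154771) = 1/4763713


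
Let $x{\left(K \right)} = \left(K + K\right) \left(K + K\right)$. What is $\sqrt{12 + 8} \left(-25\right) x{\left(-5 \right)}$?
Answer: $- 5000 \sqrt{5} \approx -11180.0$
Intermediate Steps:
$x{\left(K \right)} = 4 K^{2}$ ($x{\left(K \right)} = 2 K 2 K = 4 K^{2}$)
$\sqrt{12 + 8} \left(-25\right) x{\left(-5 \right)} = \sqrt{12 + 8} \left(-25\right) 4 \left(-5\right)^{2} = \sqrt{20} \left(-25\right) 4 \cdot 25 = 2 \sqrt{5} \left(-25\right) 100 = - 50 \sqrt{5} \cdot 100 = - 5000 \sqrt{5}$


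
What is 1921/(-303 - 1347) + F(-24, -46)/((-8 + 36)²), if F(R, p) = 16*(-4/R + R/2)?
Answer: -56827/40425 ≈ -1.4057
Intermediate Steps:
F(R, p) = -64/R + 8*R (F(R, p) = 16*(-4/R + R*(½)) = 16*(-4/R + R/2) = 16*(R/2 - 4/R) = -64/R + 8*R)
1921/(-303 - 1347) + F(-24, -46)/((-8 + 36)²) = 1921/(-303 - 1347) + (-64/(-24) + 8*(-24))/((-8 + 36)²) = 1921/(-1650) + (-64*(-1/24) - 192)/(28²) = 1921*(-1/1650) + (8/3 - 192)/784 = -1921/1650 - 568/3*1/784 = -1921/1650 - 71/294 = -56827/40425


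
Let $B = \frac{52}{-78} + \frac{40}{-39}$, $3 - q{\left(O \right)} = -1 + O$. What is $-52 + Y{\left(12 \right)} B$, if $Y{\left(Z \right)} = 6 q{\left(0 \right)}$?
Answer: $- \frac{1204}{13} \approx -92.615$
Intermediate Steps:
$q{\left(O \right)} = 4 - O$ ($q{\left(O \right)} = 3 - \left(-1 + O\right) = 4 - O$)
$B = - \frac{22}{13}$ ($B = 52 \left(- \frac{1}{78}\right) + 40 \left(- \frac{1}{39}\right) = - \frac{2}{3} - \frac{40}{39} = - \frac{22}{13} \approx -1.6923$)
$Y{\left(Z \right)} = 24$ ($Y{\left(Z \right)} = 6 \left(4 - 0\right) = 6 \left(4 + 0\right) = 6 \cdot 4 = 24$)
$-52 + Y{\left(12 \right)} B = -52 + 24 \left(- \frac{22}{13}\right) = -52 - \frac{528}{13} = - \frac{1204}{13}$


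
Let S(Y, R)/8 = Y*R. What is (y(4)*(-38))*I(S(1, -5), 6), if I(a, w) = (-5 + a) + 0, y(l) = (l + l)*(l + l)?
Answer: 109440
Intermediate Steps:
S(Y, R) = 8*R*Y (S(Y, R) = 8*(Y*R) = 8*(R*Y) = 8*R*Y)
y(l) = 4*l**2 (y(l) = (2*l)*(2*l) = 4*l**2)
I(a, w) = -5 + a
(y(4)*(-38))*I(S(1, -5), 6) = ((4*4**2)*(-38))*(-5 + 8*(-5)*1) = ((4*16)*(-38))*(-5 - 40) = (64*(-38))*(-45) = -2432*(-45) = 109440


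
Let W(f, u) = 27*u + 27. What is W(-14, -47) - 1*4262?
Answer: -5504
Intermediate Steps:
W(f, u) = 27 + 27*u
W(-14, -47) - 1*4262 = (27 + 27*(-47)) - 1*4262 = (27 - 1269) - 4262 = -1242 - 4262 = -5504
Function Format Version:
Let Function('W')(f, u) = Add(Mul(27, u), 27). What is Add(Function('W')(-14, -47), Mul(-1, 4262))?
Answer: -5504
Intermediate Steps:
Function('W')(f, u) = Add(27, Mul(27, u))
Add(Function('W')(-14, -47), Mul(-1, 4262)) = Add(Add(27, Mul(27, -47)), Mul(-1, 4262)) = Add(Add(27, -1269), -4262) = Add(-1242, -4262) = -5504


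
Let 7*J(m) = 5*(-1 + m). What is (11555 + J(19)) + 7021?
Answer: 130122/7 ≈ 18589.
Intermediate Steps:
J(m) = -5/7 + 5*m/7 (J(m) = (5*(-1 + m))/7 = (-5 + 5*m)/7 = -5/7 + 5*m/7)
(11555 + J(19)) + 7021 = (11555 + (-5/7 + (5/7)*19)) + 7021 = (11555 + (-5/7 + 95/7)) + 7021 = (11555 + 90/7) + 7021 = 80975/7 + 7021 = 130122/7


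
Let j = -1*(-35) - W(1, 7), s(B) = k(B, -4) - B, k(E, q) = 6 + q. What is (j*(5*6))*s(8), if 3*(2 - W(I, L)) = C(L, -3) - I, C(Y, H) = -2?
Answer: -5760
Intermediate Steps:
s(B) = 2 - B (s(B) = (6 - 4) - B = 2 - B)
W(I, L) = 8/3 + I/3 (W(I, L) = 2 - (-2 - I)/3 = 2 + (2/3 + I/3) = 8/3 + I/3)
j = 32 (j = -1*(-35) - (8/3 + (1/3)*1) = 35 - (8/3 + 1/3) = 35 - 1*3 = 35 - 3 = 32)
(j*(5*6))*s(8) = (32*(5*6))*(2 - 1*8) = (32*30)*(2 - 8) = 960*(-6) = -5760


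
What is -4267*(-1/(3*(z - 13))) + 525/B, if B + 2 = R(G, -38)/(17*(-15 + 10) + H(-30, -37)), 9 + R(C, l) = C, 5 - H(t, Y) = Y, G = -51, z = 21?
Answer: -215429/312 ≈ -690.48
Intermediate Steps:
H(t, Y) = 5 - Y
R(C, l) = -9 + C
B = -26/43 (B = -2 + (-9 - 51)/(17*(-15 + 10) + (5 - 1*(-37))) = -2 - 60/(17*(-5) + (5 + 37)) = -2 - 60/(-85 + 42) = -2 - 60/(-43) = -2 - 60*(-1/43) = -2 + 60/43 = -26/43 ≈ -0.60465)
-4267*(-1/(3*(z - 13))) + 525/B = -4267*(-1/(3*(21 - 13))) + 525/(-26/43) = -4267/((-3*8)) + 525*(-43/26) = -4267/(-24) - 22575/26 = -4267*(-1/24) - 22575/26 = 4267/24 - 22575/26 = -215429/312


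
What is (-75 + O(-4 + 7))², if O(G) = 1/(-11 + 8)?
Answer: 51076/9 ≈ 5675.1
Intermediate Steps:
O(G) = -⅓ (O(G) = 1/(-3) = -⅓)
(-75 + O(-4 + 7))² = (-75 - ⅓)² = (-226/3)² = 51076/9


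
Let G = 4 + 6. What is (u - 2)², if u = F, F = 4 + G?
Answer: 144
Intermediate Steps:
G = 10
F = 14 (F = 4 + 10 = 14)
u = 14
(u - 2)² = (14 - 2)² = 12² = 144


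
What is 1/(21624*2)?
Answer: 1/43248 ≈ 2.3122e-5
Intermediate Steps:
1/(21624*2) = 1/43248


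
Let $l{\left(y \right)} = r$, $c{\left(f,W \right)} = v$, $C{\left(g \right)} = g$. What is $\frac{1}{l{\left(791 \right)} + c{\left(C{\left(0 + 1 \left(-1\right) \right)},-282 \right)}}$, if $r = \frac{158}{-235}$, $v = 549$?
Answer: $\frac{235}{128857} \approx 0.0018237$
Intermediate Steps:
$c{\left(f,W \right)} = 549$
$r = - \frac{158}{235}$ ($r = 158 \left(- \frac{1}{235}\right) = - \frac{158}{235} \approx -0.67234$)
$l{\left(y \right)} = - \frac{158}{235}$
$\frac{1}{l{\left(791 \right)} + c{\left(C{\left(0 + 1 \left(-1\right) \right)},-282 \right)}} = \frac{1}{- \frac{158}{235} + 549} = \frac{1}{\frac{128857}{235}} = \frac{235}{128857}$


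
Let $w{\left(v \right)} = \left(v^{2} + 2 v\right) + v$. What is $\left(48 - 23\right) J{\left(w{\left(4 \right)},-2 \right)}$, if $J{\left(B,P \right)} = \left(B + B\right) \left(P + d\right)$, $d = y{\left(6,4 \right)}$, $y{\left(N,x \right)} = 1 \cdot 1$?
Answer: $-1400$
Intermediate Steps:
$y{\left(N,x \right)} = 1$
$d = 1$
$w{\left(v \right)} = v^{2} + 3 v$
$J{\left(B,P \right)} = 2 B \left(1 + P\right)$ ($J{\left(B,P \right)} = \left(B + B\right) \left(P + 1\right) = 2 B \left(1 + P\right)$)
$\left(48 - 23\right) J{\left(w{\left(4 \right)},-2 \right)} = \left(48 - 23\right) 2 \cdot 4 \left(3 + 4\right) \left(1 - 2\right) = 25 \cdot 2 \cdot 4 \cdot 7 \left(-1\right) = 25 \cdot 2 \cdot 28 \left(-1\right) = 25 \left(-56\right) = -1400$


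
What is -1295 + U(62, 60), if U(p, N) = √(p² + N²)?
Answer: -1295 + 2*√1861 ≈ -1208.7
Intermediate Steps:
U(p, N) = √(N² + p²)
-1295 + U(62, 60) = -1295 + √(60² + 62²) = -1295 + √(3600 + 3844) = -1295 + √7444 = -1295 + 2*√1861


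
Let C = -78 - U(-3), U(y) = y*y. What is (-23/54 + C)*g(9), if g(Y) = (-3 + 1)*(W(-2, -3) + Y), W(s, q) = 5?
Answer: 66094/27 ≈ 2447.9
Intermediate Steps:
U(y) = y²
C = -87 (C = -78 - 1*(-3)² = -78 - 1*9 = -78 - 9 = -87)
g(Y) = -10 - 2*Y (g(Y) = (-3 + 1)*(5 + Y) = -2*(5 + Y) = -10 - 2*Y)
(-23/54 + C)*g(9) = (-23/54 - 87)*(-10 - 2*9) = (-23*1/54 - 87)*(-10 - 18) = (-23/54 - 87)*(-28) = -4721/54*(-28) = 66094/27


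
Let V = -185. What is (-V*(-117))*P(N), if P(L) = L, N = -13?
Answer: 281385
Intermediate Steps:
(-V*(-117))*P(N) = (-1*(-185)*(-117))*(-13) = (185*(-117))*(-13) = -21645*(-13) = 281385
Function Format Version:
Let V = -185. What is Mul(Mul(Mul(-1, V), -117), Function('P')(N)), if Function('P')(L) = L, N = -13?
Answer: 281385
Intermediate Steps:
Mul(Mul(Mul(-1, V), -117), Function('P')(N)) = Mul(Mul(Mul(-1, -185), -117), -13) = Mul(Mul(185, -117), -13) = Mul(-21645, -13) = 281385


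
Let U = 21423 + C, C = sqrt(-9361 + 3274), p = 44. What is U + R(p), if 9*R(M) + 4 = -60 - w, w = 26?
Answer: 21413 + I*sqrt(6087) ≈ 21413.0 + 78.019*I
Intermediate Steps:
C = I*sqrt(6087) (C = sqrt(-6087) = I*sqrt(6087) ≈ 78.019*I)
R(M) = -10 (R(M) = -4/9 + (-60 - 1*26)/9 = -4/9 + (-60 - 26)/9 = -4/9 + (1/9)*(-86) = -4/9 - 86/9 = -10)
U = 21423 + I*sqrt(6087) ≈ 21423.0 + 78.019*I
U + R(p) = (21423 + I*sqrt(6087)) - 10 = 21413 + I*sqrt(6087)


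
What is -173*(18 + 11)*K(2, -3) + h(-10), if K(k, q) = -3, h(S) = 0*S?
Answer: 15051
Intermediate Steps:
h(S) = 0
-173*(18 + 11)*K(2, -3) + h(-10) = -173*(18 + 11)*(-3) + 0 = -5017*(-3) + 0 = -173*(-87) + 0 = 15051 + 0 = 15051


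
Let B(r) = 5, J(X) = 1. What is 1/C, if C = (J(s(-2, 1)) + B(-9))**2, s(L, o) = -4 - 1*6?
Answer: 1/36 ≈ 0.027778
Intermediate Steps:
s(L, o) = -10 (s(L, o) = -4 - 6 = -10)
C = 36 (C = (1 + 5)**2 = 6**2 = 36)
1/C = 1/36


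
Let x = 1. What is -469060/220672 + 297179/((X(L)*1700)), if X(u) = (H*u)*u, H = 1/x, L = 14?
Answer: -1417370433/1148873600 ≈ -1.2337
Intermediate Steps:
H = 1 (H = 1/1 = 1)
X(u) = u² (X(u) = (1*u)*u = u*u = u²)
-469060/220672 + 297179/((X(L)*1700)) = -469060/220672 + 297179/((14²*1700)) = -469060*1/220672 + 297179/((196*1700)) = -117265/55168 + 297179/333200 = -1417370433/1148873600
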